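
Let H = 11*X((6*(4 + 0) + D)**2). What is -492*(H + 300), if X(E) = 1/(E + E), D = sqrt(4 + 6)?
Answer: -11821532829/80089 + 32472*sqrt(10)/80089 ≈ -1.4760e+5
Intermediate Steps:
D = sqrt(10) ≈ 3.1623
X(E) = 1/(2*E)
H = 11/(2*(24 + sqrt(10))**2) (H = 11*(1/(2*((6*(4 + 0) + sqrt(10))**2))) = 11*(1/(2*((6*4 + sqrt(10))**2))) = 11*(1/(2*((24 + sqrt(10))**2))) = 11*(1/(2*(24 + sqrt(10))**2)) = 11/(2*(24 + sqrt(10))**2) ≈ 0.0074547)
-492*(H + 300) = -492*((3223/320356 - 66*sqrt(10)/80089) + 300) = -492*(96110023/320356 - 66*sqrt(10)/80089) = -11821532829/80089 + 32472*sqrt(10)/80089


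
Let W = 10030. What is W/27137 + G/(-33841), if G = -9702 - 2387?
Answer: 667484423/918343217 ≈ 0.72684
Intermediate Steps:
G = -12089
W/27137 + G/(-33841) = 10030/27137 - 12089/(-33841) = 10030*(1/27137) - 12089*(-1/33841) = 10030/27137 + 12089/33841 = 667484423/918343217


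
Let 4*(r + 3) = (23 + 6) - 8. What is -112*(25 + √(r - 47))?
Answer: -2800 - 56*I*√179 ≈ -2800.0 - 749.23*I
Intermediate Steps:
r = 9/4 (r = -3 + ((23 + 6) - 8)/4 = -3 + (29 - 8)/4 = -3 + (¼)*21 = -3 + 21/4 = 9/4 ≈ 2.2500)
-112*(25 + √(r - 47)) = -112*(25 + √(9/4 - 47)) = -112*(25 + √(-179/4)) = -112*(25 + I*√179/2) = -2800 - 56*I*√179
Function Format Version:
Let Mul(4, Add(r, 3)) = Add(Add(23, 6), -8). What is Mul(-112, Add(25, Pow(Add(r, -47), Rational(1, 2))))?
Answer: Add(-2800, Mul(-56, I, Pow(179, Rational(1, 2)))) ≈ Add(-2800.0, Mul(-749.23, I))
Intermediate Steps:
r = Rational(9, 4) (r = Add(-3, Mul(Rational(1, 4), Add(Add(23, 6), -8))) = Add(-3, Mul(Rational(1, 4), Add(29, -8))) = Add(-3, Mul(Rational(1, 4), 21)) = Add(-3, Rational(21, 4)) = Rational(9, 4) ≈ 2.2500)
Mul(-112, Add(25, Pow(Add(r, -47), Rational(1, 2)))) = Mul(-112, Add(25, Pow(Add(Rational(9, 4), -47), Rational(1, 2)))) = Mul(-112, Add(25, Pow(Rational(-179, 4), Rational(1, 2)))) = Mul(-112, Add(25, Mul(Rational(1, 2), I, Pow(179, Rational(1, 2))))) = Add(-2800, Mul(-56, I, Pow(179, Rational(1, 2))))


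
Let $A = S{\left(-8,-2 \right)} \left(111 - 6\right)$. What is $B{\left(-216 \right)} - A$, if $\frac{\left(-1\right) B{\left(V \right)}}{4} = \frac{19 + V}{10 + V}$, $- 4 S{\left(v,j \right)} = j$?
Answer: $- \frac{11603}{206} \approx -56.325$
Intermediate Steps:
$S{\left(v,j \right)} = - \frac{j}{4}$
$A = \frac{105}{2}$ ($A = \left(- \frac{1}{4}\right) \left(-2\right) \left(111 - 6\right) = \frac{1}{2} \cdot 105 = \frac{105}{2} \approx 52.5$)
$B{\left(V \right)} = - \frac{4 \left(19 + V\right)}{10 + V}$ ($B{\left(V \right)} = - 4 \frac{19 + V}{10 + V} = - \frac{4 \left(19 + V\right)}{10 + V}$)
$B{\left(-216 \right)} - A = \frac{4 \left(-19 - -216\right)}{10 - 216} - \frac{105}{2} = \frac{4 \left(-19 + 216\right)}{-206} - \frac{105}{2} = 4 \left(- \frac{1}{206}\right) 197 - \frac{105}{2} = - \frac{394}{103} - \frac{105}{2} = - \frac{11603}{206}$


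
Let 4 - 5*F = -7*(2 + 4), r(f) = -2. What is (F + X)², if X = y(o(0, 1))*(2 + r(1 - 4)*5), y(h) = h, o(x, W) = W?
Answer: 36/25 ≈ 1.4400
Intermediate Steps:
X = -8 (X = 1*(2 - 2*5) = 1*(2 - 10) = 1*(-8) = -8)
F = 46/5 (F = ⅘ - (-7)*(2 + 4)/5 = ⅘ - (-7)*6/5 = ⅘ - ⅕*(-42) = ⅘ + 42/5 = 46/5 ≈ 9.2000)
(F + X)² = (46/5 - 8)² = (6/5)² = 36/25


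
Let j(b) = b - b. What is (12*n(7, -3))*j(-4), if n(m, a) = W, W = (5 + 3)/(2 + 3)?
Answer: 0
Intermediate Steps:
W = 8/5 ≈ 1.6000
n(m, a) = 8/5
j(b) = 0
(12*n(7, -3))*j(-4) = (12*(8/5))*0 = (96/5)*0 = 0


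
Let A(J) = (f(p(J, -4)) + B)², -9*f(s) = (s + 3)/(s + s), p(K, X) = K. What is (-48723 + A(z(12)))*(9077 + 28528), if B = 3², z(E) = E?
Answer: -3160908117905/1728 ≈ -1.8292e+9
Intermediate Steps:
B = 9
f(s) = -(3 + s)/(18*s) (f(s) = -(s + 3)/(9*(s + s)) = -(3 + s)/(9*(2*s)) = -(3 + s)*1/(2*s)/9 = -(3 + s)/(18*s))
A(J) = (9 + (-3 - J)/(18*J))² (A(J) = ((-3 - J)/(18*J) + 9)² = (9 + (-3 - J)/(18*J))²)
(-48723 + A(z(12)))*(9077 + 28528) = (-48723 + (1/324)*(-3 + 161*12)²/12²)*(9077 + 28528) = (-48723 + (1/324)*(1/144)*(-3 + 1932)²)*37605 = (-48723 + (1/324)*(1/144)*1929²)*37605 = (-48723 + (1/324)*(1/144)*3721041)*37605 = (-48723 + 413449/5184)*37605 = -252166583/5184*37605 = -3160908117905/1728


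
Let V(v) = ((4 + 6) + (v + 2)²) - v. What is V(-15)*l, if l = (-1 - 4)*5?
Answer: -4850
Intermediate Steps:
l = -25 (l = -5*5 = -25)
V(v) = 10 + (2 + v)² - v (V(v) = (10 + (2 + v)²) - v = 10 + (2 + v)² - v)
V(-15)*l = (10 + (2 - 15)² - 1*(-15))*(-25) = (10 + (-13)² + 15)*(-25) = (10 + 169 + 15)*(-25) = 194*(-25) = -4850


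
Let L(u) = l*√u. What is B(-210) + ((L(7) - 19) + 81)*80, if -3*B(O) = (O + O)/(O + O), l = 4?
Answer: 14879/3 + 320*√7 ≈ 5806.3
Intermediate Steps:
L(u) = 4*√u
B(O) = -⅓ (B(O) = -(O + O)/(3*(O + O)) = -2*O/(3*(2*O)) = -2*O*1/(2*O)/3 = -⅓*1 = -⅓)
B(-210) + ((L(7) - 19) + 81)*80 = -⅓ + ((4*√7 - 19) + 81)*80 = -⅓ + ((-19 + 4*√7) + 81)*80 = -⅓ + (62 + 4*√7)*80 = -⅓ + (4960 + 320*√7) = 14879/3 + 320*√7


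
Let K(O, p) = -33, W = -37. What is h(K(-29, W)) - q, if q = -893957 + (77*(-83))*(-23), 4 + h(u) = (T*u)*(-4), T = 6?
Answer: 747752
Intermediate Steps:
h(u) = -4 - 24*u (h(u) = -4 + (6*u)*(-4) = -4 - 24*u)
q = -746964 (q = -893957 - 6391*(-23) = -893957 + 146993 = -746964)
h(K(-29, W)) - q = (-4 - 24*(-33)) - 1*(-746964) = (-4 + 792) + 746964 = 788 + 746964 = 747752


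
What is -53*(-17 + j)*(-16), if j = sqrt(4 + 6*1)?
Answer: -14416 + 848*sqrt(10) ≈ -11734.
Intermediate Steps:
j = sqrt(10) (j = sqrt(4 + 6) = sqrt(10) ≈ 3.1623)
-53*(-17 + j)*(-16) = -53*(-17 + sqrt(10))*(-16) = -53*(272 - 16*sqrt(10)) = -14416 + 848*sqrt(10)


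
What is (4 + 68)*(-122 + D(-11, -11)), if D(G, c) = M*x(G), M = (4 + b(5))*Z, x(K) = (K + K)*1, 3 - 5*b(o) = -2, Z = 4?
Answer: -40464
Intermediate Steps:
b(o) = 1 (b(o) = ⅗ - ⅕*(-2) = ⅗ + ⅖ = 1)
x(K) = 2*K (x(K) = (2*K)*1 = 2*K)
M = 20 (M = (4 + 1)*4 = 5*4 = 20)
D(G, c) = 40*G (D(G, c) = 20*(2*G) = 40*G)
(4 + 68)*(-122 + D(-11, -11)) = (4 + 68)*(-122 + 40*(-11)) = 72*(-122 - 440) = 72*(-562) = -40464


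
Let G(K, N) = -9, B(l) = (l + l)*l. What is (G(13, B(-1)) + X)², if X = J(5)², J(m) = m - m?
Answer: 81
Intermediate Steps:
B(l) = 2*l² (B(l) = (2*l)*l = 2*l²)
J(m) = 0
X = 0 (X = 0² = 0)
(G(13, B(-1)) + X)² = (-9 + 0)² = (-9)² = 81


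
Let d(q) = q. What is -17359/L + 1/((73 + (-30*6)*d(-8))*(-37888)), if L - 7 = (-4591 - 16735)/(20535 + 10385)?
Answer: -15384195898813717/5592410539008 ≈ -2750.9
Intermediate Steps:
L = 97557/15460 (L = 7 + (-4591 - 16735)/(20535 + 10385) = 7 - 21326/30920 = 7 - 21326*1/30920 = 7 - 10663/15460 = 97557/15460 ≈ 6.3103)
-17359/L + 1/((73 + (-30*6)*d(-8))*(-37888)) = -17359/97557/15460 + 1/((73 - 30*6*(-8))*(-37888)) = -17359*15460/97557 - 1/37888/(73 - 180*(-8)) = -268370140/97557 - 1/37888/(73 + 1440) = -268370140/97557 - 1/37888/1513 = -268370140/97557 + (1/1513)*(-1/37888) = -268370140/97557 - 1/57324544 = -15384195898813717/5592410539008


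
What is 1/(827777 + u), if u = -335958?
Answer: 1/491819 ≈ 2.0333e-6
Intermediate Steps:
1/(827777 + u) = 1/(827777 - 335958) = 1/491819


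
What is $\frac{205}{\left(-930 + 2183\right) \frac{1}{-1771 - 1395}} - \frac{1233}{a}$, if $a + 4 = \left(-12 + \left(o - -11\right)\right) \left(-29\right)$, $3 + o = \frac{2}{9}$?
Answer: $- \frac{630483041}{1190350} \approx -529.66$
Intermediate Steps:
$o = - \frac{25}{9}$ ($o = -3 + \frac{2}{9} = - \frac{25}{9} \approx -2.7778$)
$a = \frac{950}{9}$ ($a = -4 + \left(-12 - - \frac{74}{9}\right) \left(-29\right) = -4 + \left(-12 + \left(- \frac{25}{9} + 11\right)\right) \left(-29\right) = -4 + \left(-12 + \frac{74}{9}\right) \left(-29\right) = -4 - - \frac{986}{9} = -4 + \frac{986}{9} = \frac{950}{9} \approx 105.56$)
$\frac{205}{\left(-930 + 2183\right) \frac{1}{-1771 - 1395}} - \frac{1233}{a} = \frac{205}{\left(-930 + 2183\right) \frac{1}{-1771 - 1395}} - \frac{1233}{\frac{950}{9}} = \frac{205}{1253 \frac{1}{-3166}} - \frac{11097}{950} = \frac{205}{1253 \left(- \frac{1}{3166}\right)} - \frac{11097}{950} = \frac{205}{- \frac{1253}{3166}} - \frac{11097}{950} = 205 \left(- \frac{3166}{1253}\right) - \frac{11097}{950} = - \frac{649030}{1253} - \frac{11097}{950} = - \frac{630483041}{1190350}$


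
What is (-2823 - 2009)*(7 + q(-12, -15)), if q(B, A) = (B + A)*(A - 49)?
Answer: -8383520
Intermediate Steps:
q(B, A) = (-49 + A)*(A + B) (q(B, A) = (A + B)*(-49 + A) = (-49 + A)*(A + B))
(-2823 - 2009)*(7 + q(-12, -15)) = (-2823 - 2009)*(7 + ((-15)² - 49*(-15) - 49*(-12) - 15*(-12))) = -4832*(7 + (225 + 735 + 588 + 180)) = -4832*(7 + 1728) = -4832*1735 = -8383520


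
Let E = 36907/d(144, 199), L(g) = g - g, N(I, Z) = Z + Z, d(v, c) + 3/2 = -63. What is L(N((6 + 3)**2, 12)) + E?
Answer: -73814/129 ≈ -572.20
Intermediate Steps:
d(v, c) = -129/2 (d(v, c) = -3/2 - 63 = -129/2)
N(I, Z) = 2*Z
L(g) = 0
E = -73814/129 (E = 36907/(-129/2) = 36907*(-2/129) = -73814/129 ≈ -572.20)
L(N((6 + 3)**2, 12)) + E = 0 - 73814/129 = -73814/129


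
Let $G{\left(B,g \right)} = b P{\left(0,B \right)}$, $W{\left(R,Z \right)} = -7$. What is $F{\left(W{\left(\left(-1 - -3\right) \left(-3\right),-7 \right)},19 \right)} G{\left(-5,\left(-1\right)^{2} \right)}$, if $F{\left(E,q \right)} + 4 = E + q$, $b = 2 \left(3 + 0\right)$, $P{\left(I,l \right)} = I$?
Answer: $0$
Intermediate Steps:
$b = 6$ ($b = 2 \cdot 3 = 6$)
$G{\left(B,g \right)} = 0$ ($G{\left(B,g \right)} = 6 \cdot 0 = 0$)
$F{\left(E,q \right)} = -4 + E + q$ ($F{\left(E,q \right)} = -4 + \left(E + q\right) = -4 + E + q$)
$F{\left(W{\left(\left(-1 - -3\right) \left(-3\right),-7 \right)},19 \right)} G{\left(-5,\left(-1\right)^{2} \right)} = \left(-4 - 7 + 19\right) 0 = 8 \cdot 0 = 0$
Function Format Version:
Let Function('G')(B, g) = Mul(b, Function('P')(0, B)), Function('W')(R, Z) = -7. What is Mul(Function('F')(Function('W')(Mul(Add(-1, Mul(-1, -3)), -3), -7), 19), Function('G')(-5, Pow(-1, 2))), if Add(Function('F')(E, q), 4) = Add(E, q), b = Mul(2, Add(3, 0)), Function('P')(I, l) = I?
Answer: 0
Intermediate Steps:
b = 6 (b = Mul(2, 3) = 6)
Function('G')(B, g) = 0 (Function('G')(B, g) = Mul(6, 0) = 0)
Function('F')(E, q) = Add(-4, E, q) (Function('F')(E, q) = Add(-4, Add(E, q)) = Add(-4, E, q))
Mul(Function('F')(Function('W')(Mul(Add(-1, Mul(-1, -3)), -3), -7), 19), Function('G')(-5, Pow(-1, 2))) = Mul(Add(-4, -7, 19), 0) = Mul(8, 0) = 0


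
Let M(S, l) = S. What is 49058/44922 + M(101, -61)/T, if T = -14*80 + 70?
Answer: 7828963/7861350 ≈ 0.99588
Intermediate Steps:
T = -1050 (T = -1120 + 70 = -1050)
49058/44922 + M(101, -61)/T = 49058/44922 + 101/(-1050) = 49058*(1/44922) + 101*(-1/1050) = 24529/22461 - 101/1050 = 7828963/7861350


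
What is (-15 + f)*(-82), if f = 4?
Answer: 902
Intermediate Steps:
(-15 + f)*(-82) = (-15 + 4)*(-82) = -11*(-82) = 902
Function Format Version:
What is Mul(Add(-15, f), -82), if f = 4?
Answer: 902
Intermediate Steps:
Mul(Add(-15, f), -82) = Mul(Add(-15, 4), -82) = Mul(-11, -82) = 902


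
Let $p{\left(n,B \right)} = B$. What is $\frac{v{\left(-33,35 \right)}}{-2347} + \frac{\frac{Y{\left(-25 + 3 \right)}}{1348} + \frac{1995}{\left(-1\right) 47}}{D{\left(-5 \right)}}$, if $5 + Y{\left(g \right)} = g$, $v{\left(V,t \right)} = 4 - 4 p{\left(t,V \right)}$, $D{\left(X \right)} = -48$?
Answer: $\frac{1967027865}{2379144512} \approx 0.82678$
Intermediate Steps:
$v{\left(V,t \right)} = 4 - 4 V$
$Y{\left(g \right)} = -5 + g$
$\frac{v{\left(-33,35 \right)}}{-2347} + \frac{\frac{Y{\left(-25 + 3 \right)}}{1348} + \frac{1995}{\left(-1\right) 47}}{D{\left(-5 \right)}} = \frac{4 - -132}{-2347} + \frac{\frac{-5 + \left(-25 + 3\right)}{1348} + \frac{1995}{\left(-1\right) 47}}{-48} = \left(4 + 132\right) \left(- \frac{1}{2347}\right) + \left(\left(-5 - 22\right) \frac{1}{1348} + \frac{1995}{-47}\right) \left(- \frac{1}{48}\right) = 136 \left(- \frac{1}{2347}\right) + \left(\left(-27\right) \frac{1}{1348} + 1995 \left(- \frac{1}{47}\right)\right) \left(- \frac{1}{48}\right) = - \frac{136}{2347} + \left(- \frac{27}{1348} - \frac{1995}{47}\right) \left(- \frac{1}{48}\right) = - \frac{136}{2347} - - \frac{896843}{1013696} = - \frac{136}{2347} + \frac{896843}{1013696} = \frac{1967027865}{2379144512}$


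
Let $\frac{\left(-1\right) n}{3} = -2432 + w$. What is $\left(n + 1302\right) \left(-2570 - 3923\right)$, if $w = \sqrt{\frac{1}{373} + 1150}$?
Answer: $-55826814 + \frac{19479 \sqrt{159998723}}{373} \approx -5.5166 \cdot 10^{7}$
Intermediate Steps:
$w = \frac{\sqrt{159998723}}{373}$ ($w = \sqrt{\frac{1}{373} + 1150} = \sqrt{\frac{428951}{373}} = \frac{\sqrt{159998723}}{373} \approx 33.912$)
$n = 7296 - \frac{3 \sqrt{159998723}}{373}$ ($n = - 3 \left(-2432 + \frac{\sqrt{159998723}}{373}\right) = 7296 - \frac{3 \sqrt{159998723}}{373} \approx 7194.3$)
$\left(n + 1302\right) \left(-2570 - 3923\right) = \left(\left(7296 - \frac{3 \sqrt{159998723}}{373}\right) + 1302\right) \left(-2570 - 3923\right) = \left(8598 - \frac{3 \sqrt{159998723}}{373}\right) \left(-6493\right) = -55826814 + \frac{19479 \sqrt{159998723}}{373}$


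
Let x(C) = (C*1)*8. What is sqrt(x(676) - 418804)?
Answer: 2*I*sqrt(103349) ≈ 642.96*I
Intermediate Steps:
x(C) = 8*C (x(C) = C*8 = 8*C)
sqrt(x(676) - 418804) = sqrt(8*676 - 418804) = sqrt(5408 - 418804) = sqrt(-413396) = 2*I*sqrt(103349)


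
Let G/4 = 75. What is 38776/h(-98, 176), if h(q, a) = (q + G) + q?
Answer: 4847/13 ≈ 372.85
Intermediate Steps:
G = 300 (G = 4*75 = 300)
h(q, a) = 300 + 2*q (h(q, a) = (q + 300) + q = (300 + q) + q = 300 + 2*q)
38776/h(-98, 176) = 38776/(300 + 2*(-98)) = 38776/(300 - 196) = 38776/104 = 38776*(1/104) = 4847/13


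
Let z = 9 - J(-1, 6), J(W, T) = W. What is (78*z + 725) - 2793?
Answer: -1288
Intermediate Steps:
z = 10 (z = 9 - 1*(-1) = 9 + 1 = 10)
(78*z + 725) - 2793 = (78*10 + 725) - 2793 = (780 + 725) - 2793 = 1505 - 2793 = -1288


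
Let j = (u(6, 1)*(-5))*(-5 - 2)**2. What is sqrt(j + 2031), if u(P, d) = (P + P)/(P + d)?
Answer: 3*sqrt(179) ≈ 40.137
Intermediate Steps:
u(P, d) = 2*P/(P + d) (u(P, d) = (2*P)/(P + d) = 2*P/(P + d))
j = -420 (j = ((2*6/(6 + 1))*(-5))*(-5 - 2)**2 = ((2*6/7)*(-5))*(-7)**2 = ((2*6*(1/7))*(-5))*49 = ((12/7)*(-5))*49 = -60/7*49 = -420)
sqrt(j + 2031) = sqrt(-420 + 2031) = sqrt(1611) = 3*sqrt(179)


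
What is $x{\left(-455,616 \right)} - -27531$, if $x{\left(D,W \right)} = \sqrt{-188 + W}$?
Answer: $27531 + 2 \sqrt{107} \approx 27552.0$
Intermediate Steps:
$x{\left(-455,616 \right)} - -27531 = \sqrt{-188 + 616} - -27531 = \sqrt{428} + 27531 = 2 \sqrt{107} + 27531 = 27531 + 2 \sqrt{107}$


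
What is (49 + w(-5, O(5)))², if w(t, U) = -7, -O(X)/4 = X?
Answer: 1764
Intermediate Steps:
O(X) = -4*X
(49 + w(-5, O(5)))² = (49 - 7)² = 42² = 1764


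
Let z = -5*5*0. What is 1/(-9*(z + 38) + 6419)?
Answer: 1/6077 ≈ 0.00016455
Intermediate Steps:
z = 0 (z = -25*0 = 0)
1/(-9*(z + 38) + 6419) = 1/(-9*(0 + 38) + 6419) = 1/(-9*38 + 6419) = 1/(-342 + 6419) = 1/6077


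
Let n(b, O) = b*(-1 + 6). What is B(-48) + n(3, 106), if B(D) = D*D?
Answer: 2319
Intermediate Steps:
n(b, O) = 5*b (n(b, O) = b*5 = 5*b)
B(D) = D**2
B(-48) + n(3, 106) = (-48)**2 + 5*3 = 2304 + 15 = 2319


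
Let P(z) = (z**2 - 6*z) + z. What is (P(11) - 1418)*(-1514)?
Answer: 2046928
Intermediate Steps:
P(z) = z**2 - 5*z
(P(11) - 1418)*(-1514) = (11*(-5 + 11) - 1418)*(-1514) = (11*6 - 1418)*(-1514) = (66 - 1418)*(-1514) = -1352*(-1514) = 2046928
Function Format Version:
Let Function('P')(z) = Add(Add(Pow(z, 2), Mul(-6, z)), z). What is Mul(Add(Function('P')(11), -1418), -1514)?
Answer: 2046928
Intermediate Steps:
Function('P')(z) = Add(Pow(z, 2), Mul(-5, z))
Mul(Add(Function('P')(11), -1418), -1514) = Mul(Add(Mul(11, Add(-5, 11)), -1418), -1514) = Mul(Add(Mul(11, 6), -1418), -1514) = Mul(Add(66, -1418), -1514) = Mul(-1352, -1514) = 2046928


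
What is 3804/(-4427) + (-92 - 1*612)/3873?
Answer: -17849500/17145771 ≈ -1.0410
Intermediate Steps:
3804/(-4427) + (-92 - 1*612)/3873 = 3804*(-1/4427) + (-92 - 612)*(1/3873) = -3804/4427 - 704*1/3873 = -3804/4427 - 704/3873 = -17849500/17145771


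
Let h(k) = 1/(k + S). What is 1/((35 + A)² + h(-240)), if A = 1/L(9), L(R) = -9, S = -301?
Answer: 43821/53340355 ≈ 0.00082154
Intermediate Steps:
h(k) = 1/(-301 + k) (h(k) = 1/(k - 301) = 1/(-301 + k))
A = -⅑ (A = 1/(-9) = -⅑ ≈ -0.11111)
1/((35 + A)² + h(-240)) = 1/((35 - ⅑)² + 1/(-301 - 240)) = 1/((314/9)² + 1/(-541)) = 1/(98596/81 - 1/541) = 1/(53340355/43821) = 43821/53340355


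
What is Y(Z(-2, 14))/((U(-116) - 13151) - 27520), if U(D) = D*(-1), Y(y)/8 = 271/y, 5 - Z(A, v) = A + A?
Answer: -2168/364995 ≈ -0.0059398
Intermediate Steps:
Z(A, v) = 5 - 2*A (Z(A, v) = 5 - (A + A) = 5 - 2*A)
Y(y) = 2168/y (Y(y) = 8*(271/y) = 2168/y)
U(D) = -D
Y(Z(-2, 14))/((U(-116) - 13151) - 27520) = (2168/(5 - 2*(-2)))/((-1*(-116) - 13151) - 27520) = (2168/(5 + 4))/((116 - 13151) - 27520) = (2168/9)/(-13035 - 27520) = (2168*(⅑))/(-40555) = (2168/9)*(-1/40555) = -2168/364995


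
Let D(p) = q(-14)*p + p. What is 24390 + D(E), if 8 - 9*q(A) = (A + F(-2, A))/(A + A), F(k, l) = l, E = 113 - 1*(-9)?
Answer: 221462/9 ≈ 24607.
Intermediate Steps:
E = 122 (E = 113 + 9 = 122)
q(A) = 7/9 (q(A) = 8/9 - (A + A)/(9*(A + A)) = 8/9 - 2*A/(9*(2*A)) = 8/9 - 2*A*1/(2*A)/9 = 8/9 - ⅑*1 = 8/9 - ⅑ = 7/9)
D(p) = 16*p/9 (D(p) = 7*p/9 + p = 16*p/9)
24390 + D(E) = 24390 + (16/9)*122 = 24390 + 1952/9 = 221462/9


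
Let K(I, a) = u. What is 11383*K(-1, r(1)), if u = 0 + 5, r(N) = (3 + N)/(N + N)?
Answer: 56915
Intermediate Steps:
r(N) = (3 + N)/(2*N) (r(N) = (3 + N)/((2*N)) = (3 + N)*(1/(2*N)) = (3 + N)/(2*N))
u = 5
K(I, a) = 5
11383*K(-1, r(1)) = 11383*5 = 56915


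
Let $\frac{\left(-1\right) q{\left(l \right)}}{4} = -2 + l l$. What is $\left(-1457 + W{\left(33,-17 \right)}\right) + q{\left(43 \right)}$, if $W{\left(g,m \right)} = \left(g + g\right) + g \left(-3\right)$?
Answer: $-8878$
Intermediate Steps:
$W{\left(g,m \right)} = - g$ ($W{\left(g,m \right)} = 2 g - 3 g = - g$)
$q{\left(l \right)} = 8 - 4 l^{2}$ ($q{\left(l \right)} = - 4 \left(-2 + l l\right) = - 4 \left(-2 + l^{2}\right) = 8 - 4 l^{2}$)
$\left(-1457 + W{\left(33,-17 \right)}\right) + q{\left(43 \right)} = \left(-1457 - 33\right) + \left(8 - 4 \cdot 43^{2}\right) = \left(-1457 - 33\right) + \left(8 - 7396\right) = -1490 + \left(8 - 7396\right) = -1490 - 7388 = -8878$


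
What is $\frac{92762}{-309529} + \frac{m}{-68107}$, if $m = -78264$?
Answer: $\frac{17907236122}{21081091603} \approx 0.84945$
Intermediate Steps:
$\frac{92762}{-309529} + \frac{m}{-68107} = \frac{92762}{-309529} - \frac{78264}{-68107} = 92762 \left(- \frac{1}{309529}\right) - - \frac{78264}{68107} = - \frac{92762}{309529} + \frac{78264}{68107} = \frac{17907236122}{21081091603}$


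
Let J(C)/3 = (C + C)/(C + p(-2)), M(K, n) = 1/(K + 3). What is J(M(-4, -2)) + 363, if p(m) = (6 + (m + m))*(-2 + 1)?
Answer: 365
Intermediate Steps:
M(K, n) = 1/(3 + K)
p(m) = -6 - 2*m (p(m) = (6 + 2*m)*(-1) = -6 - 2*m)
J(C) = 6*C/(-2 + C) (J(C) = 3*((C + C)/(C + (-6 - 2*(-2)))) = 3*((2*C)/(C + (-6 + 4))) = 3*((2*C)/(C - 2)) = 3*((2*C)/(-2 + C)) = 3*(2*C/(-2 + C)) = 6*C/(-2 + C))
J(M(-4, -2)) + 363 = 6/((3 - 4)*(-2 + 1/(3 - 4))) + 363 = 6/(-1*(-2 + 1/(-1))) + 363 = 6*(-1)/(-2 - 1) + 363 = 6*(-1)/(-3) + 363 = 6*(-1)*(-1/3) + 363 = 2 + 363 = 365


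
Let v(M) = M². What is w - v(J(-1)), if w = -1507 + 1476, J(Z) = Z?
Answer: -32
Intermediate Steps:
w = -31
w - v(J(-1)) = -31 - 1*(-1)² = -31 - 1*1 = -31 - 1 = -32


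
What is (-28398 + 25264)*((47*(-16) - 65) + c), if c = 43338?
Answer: -133260814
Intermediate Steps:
(-28398 + 25264)*((47*(-16) - 65) + c) = (-28398 + 25264)*((47*(-16) - 65) + 43338) = -3134*((-752 - 65) + 43338) = -3134*(-817 + 43338) = -3134*42521 = -133260814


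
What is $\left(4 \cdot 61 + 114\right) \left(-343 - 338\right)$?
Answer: $-243798$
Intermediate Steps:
$\left(4 \cdot 61 + 114\right) \left(-343 - 338\right) = \left(244 + 114\right) \left(-681\right) = 358 \left(-681\right) = -243798$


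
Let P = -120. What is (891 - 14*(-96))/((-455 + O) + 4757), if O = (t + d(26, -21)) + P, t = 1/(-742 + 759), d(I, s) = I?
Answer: 37995/71537 ≈ 0.53112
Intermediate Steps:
t = 1/17 ≈ 0.058824
O = -1597/17 (O = (1/17 + 26) - 120 = 443/17 - 120 = -1597/17 ≈ -93.941)
(891 - 14*(-96))/((-455 + O) + 4757) = (891 - 14*(-96))/((-455 - 1597/17) + 4757) = (891 + 1344)/(-9332/17 + 4757) = 2235/(71537/17) = 2235*(17/71537) = 37995/71537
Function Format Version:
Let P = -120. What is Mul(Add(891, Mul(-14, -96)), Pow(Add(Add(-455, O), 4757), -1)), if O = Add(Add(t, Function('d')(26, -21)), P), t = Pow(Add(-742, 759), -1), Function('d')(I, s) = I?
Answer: Rational(37995, 71537) ≈ 0.53112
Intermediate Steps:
t = Rational(1, 17) (t = Pow(17, -1) = Rational(1, 17) ≈ 0.058824)
O = Rational(-1597, 17) (O = Add(Add(Rational(1, 17), 26), -120) = Add(Rational(443, 17), -120) = Rational(-1597, 17) ≈ -93.941)
Mul(Add(891, Mul(-14, -96)), Pow(Add(Add(-455, O), 4757), -1)) = Mul(Add(891, Mul(-14, -96)), Pow(Add(Add(-455, Rational(-1597, 17)), 4757), -1)) = Mul(Add(891, 1344), Pow(Add(Rational(-9332, 17), 4757), -1)) = Mul(2235, Pow(Rational(71537, 17), -1)) = Mul(2235, Rational(17, 71537)) = Rational(37995, 71537)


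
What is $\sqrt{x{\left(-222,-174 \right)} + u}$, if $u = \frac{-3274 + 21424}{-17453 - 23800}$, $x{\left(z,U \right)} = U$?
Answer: $\frac{2 i \sqrt{8246213431}}{13751} \approx 13.208 i$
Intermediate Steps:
$u = - \frac{6050}{13751}$ ($u = \frac{18150}{-41253} = 18150 \left(- \frac{1}{41253}\right) = - \frac{6050}{13751} \approx -0.43997$)
$\sqrt{x{\left(-222,-174 \right)} + u} = \sqrt{-174 - \frac{6050}{13751}} = \sqrt{- \frac{2398724}{13751}} = \frac{2 i \sqrt{8246213431}}{13751}$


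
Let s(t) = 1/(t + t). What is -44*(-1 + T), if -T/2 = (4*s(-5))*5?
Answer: -132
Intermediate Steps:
s(t) = 1/(2*t)
T = 4 (T = -2*4*((½)/(-5))*5 = -2*4*((½)*(-⅕))*5 = -2*4*(-⅒)*5 = -(-4)*5/5 = -2*(-2) = 4)
-44*(-1 + T) = -44*(-1 + 4) = -44*3 = -132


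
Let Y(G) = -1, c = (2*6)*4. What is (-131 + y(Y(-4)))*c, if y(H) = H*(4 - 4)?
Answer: -6288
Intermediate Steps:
c = 48 (c = 12*4 = 48)
y(H) = 0 (y(H) = H*0 = 0)
(-131 + y(Y(-4)))*c = (-131 + 0)*48 = -131*48 = -6288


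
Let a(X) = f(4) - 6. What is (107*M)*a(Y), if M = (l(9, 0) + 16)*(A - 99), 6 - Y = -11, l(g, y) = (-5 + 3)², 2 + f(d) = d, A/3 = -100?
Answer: 3415440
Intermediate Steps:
A = -300 (A = 3*(-100) = -300)
f(d) = -2 + d
l(g, y) = 4 (l(g, y) = (-2)² = 4)
Y = 17 (Y = 6 - 1*(-11) = 6 + 11 = 17)
a(X) = -4 (a(X) = (-2 + 4) - 6 = 2 - 6 = -4)
M = -7980 (M = (4 + 16)*(-300 - 99) = 20*(-399) = -7980)
(107*M)*a(Y) = (107*(-7980))*(-4) = -853860*(-4) = 3415440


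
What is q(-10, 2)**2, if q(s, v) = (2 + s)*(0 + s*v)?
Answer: 25600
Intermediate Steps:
q(s, v) = s*v*(2 + s) (q(s, v) = (2 + s)*(s*v) = s*v*(2 + s))
q(-10, 2)**2 = (-10*2*(2 - 10))**2 = (-10*2*(-8))**2 = 160**2 = 25600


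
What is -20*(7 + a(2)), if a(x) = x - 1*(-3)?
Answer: -240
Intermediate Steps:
a(x) = 3 + x (a(x) = x + 3 = 3 + x)
-20*(7 + a(2)) = -20*(7 + (3 + 2)) = -20*(7 + 5) = -20*12 = -240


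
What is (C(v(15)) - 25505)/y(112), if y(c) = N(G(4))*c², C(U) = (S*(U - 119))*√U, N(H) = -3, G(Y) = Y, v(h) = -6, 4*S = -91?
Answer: 25505/37632 - 1625*I*√6/21504 ≈ 0.67775 - 0.1851*I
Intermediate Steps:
S = -91/4 (S = (¼)*(-91) = -91/4 ≈ -22.750)
C(U) = √U*(10829/4 - 91*U/4) (C(U) = (-91*(U - 119)/4)*√U = (-91*(-119 + U)/4)*√U = (10829/4 - 91*U/4)*√U = √U*(10829/4 - 91*U/4))
y(c) = -3*c²
(C(v(15)) - 25505)/y(112) = (91*√(-6)*(119 - 1*(-6))/4 - 25505)/((-3*112²)) = (91*(I*√6)*(119 + 6)/4 - 25505)/((-3*12544)) = ((91/4)*(I*√6)*125 - 25505)/(-37632) = (11375*I*√6/4 - 25505)*(-1/37632) = (-25505 + 11375*I*√6/4)*(-1/37632) = 25505/37632 - 1625*I*√6/21504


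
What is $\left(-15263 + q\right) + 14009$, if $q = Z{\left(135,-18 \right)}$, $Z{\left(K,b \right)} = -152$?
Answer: $-1406$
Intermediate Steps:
$q = -152$
$\left(-15263 + q\right) + 14009 = \left(-15263 - 152\right) + 14009 = -15415 + 14009 = -1406$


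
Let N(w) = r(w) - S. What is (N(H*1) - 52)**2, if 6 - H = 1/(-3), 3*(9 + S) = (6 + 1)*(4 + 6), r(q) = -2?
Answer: 42025/9 ≈ 4669.4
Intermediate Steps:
S = 43/3 (S = -9 + ((6 + 1)*(4 + 6))/3 = -9 + (7*10)/3 = -9 + (1/3)*70 = -9 + 70/3 = 43/3 ≈ 14.333)
H = 19/3 (H = 6 - 1/(-3) = 6 - 1*(-1/3) = 6 + 1/3 = 19/3 ≈ 6.3333)
N(w) = -49/3 (N(w) = -2 - 1*43/3 = -2 - 43/3 = -49/3)
(N(H*1) - 52)**2 = (-49/3 - 52)**2 = (-205/3)**2 = 42025/9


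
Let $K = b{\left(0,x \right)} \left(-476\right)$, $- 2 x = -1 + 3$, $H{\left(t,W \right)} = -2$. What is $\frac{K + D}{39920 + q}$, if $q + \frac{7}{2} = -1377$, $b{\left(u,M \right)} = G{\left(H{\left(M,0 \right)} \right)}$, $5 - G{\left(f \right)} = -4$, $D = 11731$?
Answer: $\frac{14894}{77079} \approx 0.19323$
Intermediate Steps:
$x = -1$ ($x = - \frac{-1 + 3}{2} = \left(- \frac{1}{2}\right) 2 = -1$)
$G{\left(f \right)} = 9$ ($G{\left(f \right)} = 5 - -4 = 5 + 4 = 9$)
$b{\left(u,M \right)} = 9$
$q = - \frac{2761}{2}$ ($q = - \frac{7}{2} - 1377 = - \frac{2761}{2} \approx -1380.5$)
$K = -4284$ ($K = 9 \left(-476\right) = -4284$)
$\frac{K + D}{39920 + q} = \frac{-4284 + 11731}{39920 - \frac{2761}{2}} = \frac{7447}{\frac{77079}{2}} = 7447 \cdot \frac{2}{77079} = \frac{14894}{77079}$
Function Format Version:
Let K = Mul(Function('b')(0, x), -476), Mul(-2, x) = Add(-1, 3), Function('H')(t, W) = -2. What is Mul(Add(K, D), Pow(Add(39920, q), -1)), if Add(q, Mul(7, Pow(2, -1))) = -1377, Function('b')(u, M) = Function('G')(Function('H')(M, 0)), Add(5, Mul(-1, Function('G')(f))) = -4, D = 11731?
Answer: Rational(14894, 77079) ≈ 0.19323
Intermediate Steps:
x = -1 (x = Mul(Rational(-1, 2), Add(-1, 3)) = Mul(Rational(-1, 2), 2) = -1)
Function('G')(f) = 9 (Function('G')(f) = Add(5, Mul(-1, -4)) = Add(5, 4) = 9)
Function('b')(u, M) = 9
q = Rational(-2761, 2) (q = Add(Rational(-7, 2), -1377) = Rational(-2761, 2) ≈ -1380.5)
K = -4284 (K = Mul(9, -476) = -4284)
Mul(Add(K, D), Pow(Add(39920, q), -1)) = Mul(Add(-4284, 11731), Pow(Add(39920, Rational(-2761, 2)), -1)) = Mul(7447, Pow(Rational(77079, 2), -1)) = Mul(7447, Rational(2, 77079)) = Rational(14894, 77079)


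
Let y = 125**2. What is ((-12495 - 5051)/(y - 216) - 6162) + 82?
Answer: -93704266/15409 ≈ -6081.1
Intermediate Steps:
y = 15625
((-12495 - 5051)/(y - 216) - 6162) + 82 = ((-12495 - 5051)/(15625 - 216) - 6162) + 82 = (-17546/15409 - 6162) + 82 = -94967804/15409 + 82 = -93704266/15409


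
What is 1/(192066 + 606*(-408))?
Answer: -1/55182 ≈ -1.8122e-5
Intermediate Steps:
1/(192066 + 606*(-408)) = 1/(192066 - 247248) = 1/(-55182) = -1/55182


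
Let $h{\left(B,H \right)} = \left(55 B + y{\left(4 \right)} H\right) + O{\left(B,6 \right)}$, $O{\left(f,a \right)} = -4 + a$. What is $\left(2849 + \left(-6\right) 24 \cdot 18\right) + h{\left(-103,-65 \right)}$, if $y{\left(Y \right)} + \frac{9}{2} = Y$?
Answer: $- \frac{10747}{2} \approx -5373.5$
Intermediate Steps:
$y{\left(Y \right)} = - \frac{9}{2} + Y$
$h{\left(B,H \right)} = 2 + 55 B - \frac{H}{2}$ ($h{\left(B,H \right)} = \left(55 B + \left(- \frac{9}{2} + 4\right) H\right) + \left(-4 + 6\right) = \left(55 B - \frac{H}{2}\right) + 2 = 2 + 55 B - \frac{H}{2}$)
$\left(2849 + \left(-6\right) 24 \cdot 18\right) + h{\left(-103,-65 \right)} = \left(2849 + \left(-6\right) 24 \cdot 18\right) + \left(2 + 55 \left(-103\right) - - \frac{65}{2}\right) = \left(2849 - 2592\right) + \left(2 - 5665 + \frac{65}{2}\right) = \left(2849 - 2592\right) - \frac{11261}{2} = 257 - \frac{11261}{2} = - \frac{10747}{2}$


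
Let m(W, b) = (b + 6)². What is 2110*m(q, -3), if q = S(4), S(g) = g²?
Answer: 18990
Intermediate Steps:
q = 16 (q = 4² = 16)
m(W, b) = (6 + b)²
2110*m(q, -3) = 2110*(6 - 3)² = 2110*3² = 2110*9 = 18990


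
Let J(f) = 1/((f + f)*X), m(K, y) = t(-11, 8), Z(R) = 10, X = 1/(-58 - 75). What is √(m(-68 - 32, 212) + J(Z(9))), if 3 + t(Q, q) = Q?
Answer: I*√2065/10 ≈ 4.5442*I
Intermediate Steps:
t(Q, q) = -3 + Q
X = -1/133 (X = 1/(-133) = -1/133 ≈ -0.0075188)
m(K, y) = -14 (m(K, y) = -3 - 11 = -14)
J(f) = -133/(2*f) (J(f) = 1/((f + f)*(-1/133)) = -133/(2*f))
√(m(-68 - 32, 212) + J(Z(9))) = √(-14 - 133/2/10) = √(-14 - 133/2*⅒) = √(-14 - 133/20) = √(-413/20) = I*√2065/10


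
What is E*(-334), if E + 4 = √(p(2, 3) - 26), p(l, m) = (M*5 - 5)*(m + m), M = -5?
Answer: 1336 - 334*I*√206 ≈ 1336.0 - 4793.8*I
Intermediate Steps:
p(l, m) = -60*m (p(l, m) = (-5*5 - 5)*(m + m) = (-25 - 5)*(2*m) = -60*m)
E = -4 + I*√206 (E = -4 + √(-60*3 - 26) = -4 + √(-180 - 26) = -4 + √(-206) = -4 + I*√206 ≈ -4.0 + 14.353*I)
E*(-334) = (-4 + I*√206)*(-334) = 1336 - 334*I*√206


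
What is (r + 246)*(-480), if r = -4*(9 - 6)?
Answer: -112320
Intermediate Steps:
r = -12 (r = -4*3 = -12)
(r + 246)*(-480) = (-12 + 246)*(-480) = 234*(-480) = -112320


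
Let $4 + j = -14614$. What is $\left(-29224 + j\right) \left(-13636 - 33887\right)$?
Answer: $2083503366$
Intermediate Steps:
$j = -14618$ ($j = -4 - 14614 = -14618$)
$\left(-29224 + j\right) \left(-13636 - 33887\right) = \left(-29224 - 14618\right) \left(-13636 - 33887\right) = \left(-43842\right) \left(-47523\right) = 2083503366$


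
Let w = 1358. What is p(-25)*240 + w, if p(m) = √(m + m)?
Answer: 1358 + 1200*I*√2 ≈ 1358.0 + 1697.1*I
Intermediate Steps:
p(m) = √2*√m (p(m) = √(2*m) = √2*√m)
p(-25)*240 + w = (√2*√(-25))*240 + 1358 = (√2*(5*I))*240 + 1358 = (5*I*√2)*240 + 1358 = 1200*I*√2 + 1358 = 1358 + 1200*I*√2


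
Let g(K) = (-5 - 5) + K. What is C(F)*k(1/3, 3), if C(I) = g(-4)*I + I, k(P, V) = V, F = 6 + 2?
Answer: -312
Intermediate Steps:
g(K) = -10 + K
F = 8
C(I) = -13*I (C(I) = (-10 - 4)*I + I = -14*I + I = -13*I)
C(F)*k(1/3, 3) = -13*8*3 = -104*3 = -312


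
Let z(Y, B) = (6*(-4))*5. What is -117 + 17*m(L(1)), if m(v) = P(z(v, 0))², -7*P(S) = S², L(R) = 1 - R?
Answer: 3525114267/49 ≈ 7.1941e+7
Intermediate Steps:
z(Y, B) = -120 (z(Y, B) = -24*5 = -120)
P(S) = -S²/7
m(v) = 207360000/49 (m(v) = (-⅐*(-120)²)² = (-⅐*14400)² = (-14400/7)² = 207360000/49)
-117 + 17*m(L(1)) = -117 + 17*(207360000/49) = -117 + 3525120000/49 = 3525114267/49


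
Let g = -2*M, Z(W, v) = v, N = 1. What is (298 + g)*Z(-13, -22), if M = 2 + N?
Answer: -6424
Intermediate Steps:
M = 3 (M = 2 + 1 = 3)
g = -6 (g = -2*3 = -6)
(298 + g)*Z(-13, -22) = (298 - 6)*(-22) = 292*(-22) = -6424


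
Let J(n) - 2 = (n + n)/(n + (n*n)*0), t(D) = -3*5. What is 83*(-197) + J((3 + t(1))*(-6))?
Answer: -16347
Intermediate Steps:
t(D) = -15
J(n) = 4 (J(n) = 2 + (n + n)/(n + (n*n)*0) = 2 + (2*n)/(n + n**2*0) = 2 + (2*n)/(n + 0) = 2 + (2*n)/n = 2 + 2 = 4)
83*(-197) + J((3 + t(1))*(-6)) = 83*(-197) + 4 = -16351 + 4 = -16347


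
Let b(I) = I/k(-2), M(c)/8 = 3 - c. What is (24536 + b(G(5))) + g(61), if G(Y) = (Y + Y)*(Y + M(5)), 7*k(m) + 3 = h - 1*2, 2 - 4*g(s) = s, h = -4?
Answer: 885845/36 ≈ 24607.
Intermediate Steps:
g(s) = ½ - s/4
M(c) = 24 - 8*c (M(c) = 8*(3 - c) = 24 - 8*c)
k(m) = -9/7 (k(m) = -3/7 + (-4 - 1*2)/7 = -3/7 + (-4 - 2)/7 = -3/7 + (⅐)*(-6) = -3/7 - 6/7 = -9/7)
G(Y) = 2*Y*(-16 + Y) (G(Y) = (Y + Y)*(Y + (24 - 8*5)) = (2*Y)*(Y + (24 - 40)) = (2*Y)*(Y - 16) = (2*Y)*(-16 + Y) = 2*Y*(-16 + Y))
b(I) = -7*I/9 (b(I) = I/(-9/7) = I*(-7/9) = -7*I/9)
(24536 + b(G(5))) + g(61) = (24536 - 14*5*(-16 + 5)/9) + (½ - ¼*61) = (24536 - 14*5*(-11)/9) + (½ - 61/4) = (24536 - 7/9*(-110)) - 59/4 = (24536 + 770/9) - 59/4 = 221594/9 - 59/4 = 885845/36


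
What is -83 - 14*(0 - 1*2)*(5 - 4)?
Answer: -55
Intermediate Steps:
-83 - 14*(0 - 1*2)*(5 - 4) = -83 - 14*(0 - 2) = -83 - (-28) = -83 - 14*(-2) = -83 + 28 = -55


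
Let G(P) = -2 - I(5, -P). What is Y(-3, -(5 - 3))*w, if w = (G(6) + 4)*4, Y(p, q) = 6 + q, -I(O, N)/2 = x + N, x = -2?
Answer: -224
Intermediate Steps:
I(O, N) = 4 - 2*N (I(O, N) = -2*(-2 + N) = 4 - 2*N)
G(P) = -6 - 2*P (G(P) = -2 - (4 - (-2)*P) = -2 - (4 + 2*P) = -2 + (-4 - 2*P) = -6 - 2*P)
w = -56 (w = ((-6 - 2*6) + 4)*4 = ((-6 - 12) + 4)*4 = (-18 + 4)*4 = -14*4 = -56)
Y(-3, -(5 - 3))*w = (6 - (5 - 3))*(-56) = (6 - 1*2)*(-56) = (6 - 2)*(-56) = 4*(-56) = -224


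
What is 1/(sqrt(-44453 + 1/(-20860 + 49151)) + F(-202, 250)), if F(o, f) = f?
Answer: 3536375/1512903661 - I*sqrt(35579322384202)/3025807322 ≈ 0.0023375 - 0.0019713*I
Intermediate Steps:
1/(sqrt(-44453 + 1/(-20860 + 49151)) + F(-202, 250)) = 1/(sqrt(-44453 + 1/(-20860 + 49151)) + 250) = 1/(sqrt(-44453 + 1/28291) + 250) = 1/(sqrt(-1257619822/28291) + 250) = 1/(I*sqrt(35579322384202)/28291 + 250) = 1/(250 + I*sqrt(35579322384202)/28291)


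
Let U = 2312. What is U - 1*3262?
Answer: -950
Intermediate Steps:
U - 1*3262 = 2312 - 1*3262 = 2312 - 3262 = -950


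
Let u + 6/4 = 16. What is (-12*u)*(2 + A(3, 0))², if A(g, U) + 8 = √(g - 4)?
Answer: -6090 + 2088*I ≈ -6090.0 + 2088.0*I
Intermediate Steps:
u = 29/2 (u = -3/2 + 16 = 29/2 ≈ 14.500)
A(g, U) = -8 + √(-4 + g) (A(g, U) = -8 + √(g - 4) = -8 + √(-4 + g))
(-12*u)*(2 + A(3, 0))² = (-12*29/2)*(2 + (-8 + √(-4 + 3)))² = -174*(2 + (-8 + √(-1)))² = -174*(2 + (-8 + I))² = -174*(-6 + I)²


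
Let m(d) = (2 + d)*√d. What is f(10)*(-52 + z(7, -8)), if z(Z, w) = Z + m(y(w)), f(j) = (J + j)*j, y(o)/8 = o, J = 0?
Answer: -4500 - 49600*I ≈ -4500.0 - 49600.0*I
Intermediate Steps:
y(o) = 8*o
f(j) = j² (f(j) = (0 + j)*j = j*j = j²)
m(d) = √d*(2 + d)
z(Z, w) = Z + 2*√2*√w*(2 + 8*w) (z(Z, w) = Z + √(8*w)*(2 + 8*w) = Z + (2*√2*√w)*(2 + 8*w) = Z + 2*√2*√w*(2 + 8*w))
f(10)*(-52 + z(7, -8)) = 10²*(-52 + (7 + √2*√(-8)*(4 + 16*(-8)))) = 100*(-52 + (7 + √2*(2*I*√2)*(4 - 128))) = 100*(-52 + (7 + √2*(2*I*√2)*(-124))) = 100*(-52 + (7 - 496*I)) = 100*(-45 - 496*I) = -4500 - 49600*I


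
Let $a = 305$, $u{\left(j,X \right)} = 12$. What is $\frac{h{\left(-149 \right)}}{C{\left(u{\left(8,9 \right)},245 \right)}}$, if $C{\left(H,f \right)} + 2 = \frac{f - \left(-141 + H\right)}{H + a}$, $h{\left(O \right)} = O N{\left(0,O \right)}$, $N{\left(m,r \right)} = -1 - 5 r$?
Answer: $\frac{8785338}{65} \approx 1.3516 \cdot 10^{5}$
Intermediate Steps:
$h{\left(O \right)} = O \left(-1 - 5 O\right)$
$C{\left(H,f \right)} = -2 + \frac{141 + f - H}{305 + H}$ ($C{\left(H,f \right)} = -2 + \frac{f - \left(-141 + H\right)}{H + 305} = -2 + \frac{141 + f - H}{305 + H}$)
$\frac{h{\left(-149 \right)}}{C{\left(u{\left(8,9 \right)},245 \right)}} = \frac{\left(-1\right) \left(-149\right) \left(1 + 5 \left(-149\right)\right)}{\frac{1}{305 + 12} \left(-469 + 245 - 36\right)} = \frac{\left(-1\right) \left(-149\right) \left(1 - 745\right)}{\frac{1}{317} \left(-469 + 245 - 36\right)} = \frac{\left(-1\right) \left(-149\right) \left(-744\right)}{\frac{1}{317} \left(-260\right)} = - \frac{110856}{- \frac{260}{317}} = \left(-110856\right) \left(- \frac{317}{260}\right) = \frac{8785338}{65}$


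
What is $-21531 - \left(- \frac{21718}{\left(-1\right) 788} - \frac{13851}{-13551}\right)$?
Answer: $- \frac{38369546839}{1779698} \approx -21560.0$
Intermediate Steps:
$-21531 - \left(- \frac{21718}{\left(-1\right) 788} - \frac{13851}{-13551}\right) = -21531 - \left(- \frac{21718}{-788} - - \frac{4617}{4517}\right) = -21531 - \left(\left(-21718\right) \left(- \frac{1}{788}\right) + \frac{4617}{4517}\right) = -21531 - \left(\frac{10859}{394} + \frac{4617}{4517}\right) = -21531 - \frac{50869201}{1779698} = - \frac{38369546839}{1779698}$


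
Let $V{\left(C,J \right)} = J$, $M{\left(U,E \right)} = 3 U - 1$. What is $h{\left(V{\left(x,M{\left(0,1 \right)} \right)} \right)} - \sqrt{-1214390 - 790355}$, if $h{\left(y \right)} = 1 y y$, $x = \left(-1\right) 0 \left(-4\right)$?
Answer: $1 - i \sqrt{2004745} \approx 1.0 - 1415.9 i$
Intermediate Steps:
$M{\left(U,E \right)} = -1 + 3 U$
$x = 0$ ($x = 0 \left(-4\right) = 0$)
$h{\left(y \right)} = y^{2}$ ($h{\left(y \right)} = y y = y^{2}$)
$h{\left(V{\left(x,M{\left(0,1 \right)} \right)} \right)} - \sqrt{-1214390 - 790355} = \left(-1 + 3 \cdot 0\right)^{2} - \sqrt{-1214390 - 790355} = \left(-1 + 0\right)^{2} - \sqrt{-2004745} = \left(-1\right)^{2} - i \sqrt{2004745} = 1 - i \sqrt{2004745}$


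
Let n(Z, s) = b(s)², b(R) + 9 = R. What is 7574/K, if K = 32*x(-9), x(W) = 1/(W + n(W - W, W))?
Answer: 1192905/16 ≈ 74557.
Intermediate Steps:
b(R) = -9 + R
n(Z, s) = (-9 + s)²
x(W) = 1/(W + (-9 + W)²)
K = 32/315 (K = 32/(-9 + (-9 - 9)²) = 32/(-9 + (-18)²) = 32/(-9 + 324) = 32/315 ≈ 0.10159)
7574/K = 7574/(32/315) = 7574*(315/32) = 1192905/16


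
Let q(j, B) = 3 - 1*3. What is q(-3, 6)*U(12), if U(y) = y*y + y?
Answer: 0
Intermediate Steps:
q(j, B) = 0 (q(j, B) = 3 - 3 = 0)
U(y) = y + y² (U(y) = y² + y = y + y²)
q(-3, 6)*U(12) = 0*(12*(1 + 12)) = 0*(12*13) = 0*156 = 0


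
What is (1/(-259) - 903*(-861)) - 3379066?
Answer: -673809998/259 ≈ -2.6016e+6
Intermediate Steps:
(1/(-259) - 903*(-861)) - 3379066 = (-1/259 + 777483) - 3379066 = 201368096/259 - 3379066 = -673809998/259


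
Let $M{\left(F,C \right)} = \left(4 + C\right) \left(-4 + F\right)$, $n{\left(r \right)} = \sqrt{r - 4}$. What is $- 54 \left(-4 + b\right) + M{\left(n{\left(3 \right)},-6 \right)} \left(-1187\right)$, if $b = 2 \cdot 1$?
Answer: $-9388 + 2374 i \approx -9388.0 + 2374.0 i$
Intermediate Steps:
$b = 2$
$n{\left(r \right)} = \sqrt{-4 + r}$
$M{\left(F,C \right)} = \left(-4 + F\right) \left(4 + C\right)$
$- 54 \left(-4 + b\right) + M{\left(n{\left(3 \right)},-6 \right)} \left(-1187\right) = - 54 \left(-4 + 2\right) + \left(-16 - -24 + 4 \sqrt{-4 + 3} - 6 \sqrt{-4 + 3}\right) \left(-1187\right) = \left(-54\right) \left(-2\right) + \left(-16 + 24 + 4 \sqrt{-1} - 6 \sqrt{-1}\right) \left(-1187\right) = 108 + \left(-16 + 24 + 4 i - 6 i\right) \left(-1187\right) = 108 + \left(8 - 2 i\right) \left(-1187\right) = 108 - \left(9496 - 2374 i\right) = -9388 + 2374 i$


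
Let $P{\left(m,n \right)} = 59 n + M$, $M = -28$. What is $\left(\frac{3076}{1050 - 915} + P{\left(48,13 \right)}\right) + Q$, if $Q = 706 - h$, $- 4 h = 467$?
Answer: $\frac{855649}{540} \approx 1584.5$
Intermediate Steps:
$h = - \frac{467}{4}$ ($h = \left(- \frac{1}{4}\right) 467 = - \frac{467}{4} \approx -116.75$)
$Q = \frac{3291}{4}$ ($Q = 706 - - \frac{467}{4} = 706 + \frac{467}{4} = \frac{3291}{4} \approx 822.75$)
$P{\left(m,n \right)} = -28 + 59 n$ ($P{\left(m,n \right)} = 59 n - 28 = -28 + 59 n$)
$\left(\frac{3076}{1050 - 915} + P{\left(48,13 \right)}\right) + Q = \left(\frac{3076}{1050 - 915} + \left(-28 + 59 \cdot 13\right)\right) + \frac{3291}{4} = \left(\frac{3076}{1050 - 915} + \left(-28 + 767\right)\right) + \frac{3291}{4} = \left(\frac{3076}{135} + 739\right) + \frac{3291}{4} = \frac{102841}{135} + \frac{3291}{4} = \frac{855649}{540}$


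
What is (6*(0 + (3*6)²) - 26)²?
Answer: 3678724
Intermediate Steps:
(6*(0 + (3*6)²) - 26)² = (6*(0 + 18²) - 26)² = (6*(0 + 324) - 26)² = (6*324 - 26)² = (1944 - 26)² = 1918² = 3678724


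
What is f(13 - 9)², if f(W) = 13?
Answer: 169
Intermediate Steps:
f(13 - 9)² = 13² = 169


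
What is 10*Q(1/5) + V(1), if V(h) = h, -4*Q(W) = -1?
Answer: 7/2 ≈ 3.5000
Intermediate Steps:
Q(W) = 1/4 (Q(W) = -1/4*(-1) = 1/4)
10*Q(1/5) + V(1) = 10*(1/4) + 1 = 5/2 + 1 = 7/2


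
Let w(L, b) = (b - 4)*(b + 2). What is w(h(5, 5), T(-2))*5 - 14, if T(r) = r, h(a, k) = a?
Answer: -14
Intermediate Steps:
w(L, b) = (-4 + b)*(2 + b)
w(h(5, 5), T(-2))*5 - 14 = (-8 + (-2)² - 2*(-2))*5 - 14 = (-8 + 4 + 4)*5 - 14 = 0*5 - 14 = 0 - 14 = -14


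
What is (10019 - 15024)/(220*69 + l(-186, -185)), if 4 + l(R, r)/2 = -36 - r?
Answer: -11/34 ≈ -0.32353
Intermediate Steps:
l(R, r) = -80 - 2*r (l(R, r) = -8 + 2*(-36 - r) = -8 + (-72 - 2*r) = -80 - 2*r)
(10019 - 15024)/(220*69 + l(-186, -185)) = (10019 - 15024)/(220*69 + (-80 - 2*(-185))) = -5005/(15180 + (-80 + 370)) = -5005/(15180 + 290) = -5005/15470 = -5005*1/15470 = -11/34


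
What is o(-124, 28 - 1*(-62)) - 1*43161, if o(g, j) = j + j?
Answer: -42981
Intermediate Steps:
o(g, j) = 2*j
o(-124, 28 - 1*(-62)) - 1*43161 = 2*(28 - 1*(-62)) - 1*43161 = 2*(28 + 62) - 43161 = 2*90 - 43161 = 180 - 43161 = -42981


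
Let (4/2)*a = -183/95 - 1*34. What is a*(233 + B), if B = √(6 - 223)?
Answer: -795229/190 - 3413*I*√217/190 ≈ -4185.4 - 264.61*I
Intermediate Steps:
B = I*√217 (B = √(-217) = I*√217 ≈ 14.731*I)
a = -3413/190 (a = (-183/95 - 1*34)/2 = (-183*1/95 - 34)/2 = (-183/95 - 34)/2 = (½)*(-3413/95) = -3413/190 ≈ -17.963)
a*(233 + B) = -3413*(233 + I*√217)/190 = -795229/190 - 3413*I*√217/190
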